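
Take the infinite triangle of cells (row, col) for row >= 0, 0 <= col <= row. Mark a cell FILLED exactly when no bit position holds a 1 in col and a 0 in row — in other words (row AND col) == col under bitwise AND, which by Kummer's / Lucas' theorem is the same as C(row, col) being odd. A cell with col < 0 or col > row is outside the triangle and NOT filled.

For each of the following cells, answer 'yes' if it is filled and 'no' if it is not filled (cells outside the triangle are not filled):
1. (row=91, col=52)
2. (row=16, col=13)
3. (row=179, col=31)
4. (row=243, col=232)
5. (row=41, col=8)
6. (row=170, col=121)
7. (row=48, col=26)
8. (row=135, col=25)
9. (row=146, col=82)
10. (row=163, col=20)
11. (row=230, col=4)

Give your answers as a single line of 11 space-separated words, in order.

Answer: no no no no yes no no no no no yes

Derivation:
(91,52): row=0b1011011, col=0b110100, row AND col = 0b10000 = 16; 16 != 52 -> empty
(16,13): row=0b10000, col=0b1101, row AND col = 0b0 = 0; 0 != 13 -> empty
(179,31): row=0b10110011, col=0b11111, row AND col = 0b10011 = 19; 19 != 31 -> empty
(243,232): row=0b11110011, col=0b11101000, row AND col = 0b11100000 = 224; 224 != 232 -> empty
(41,8): row=0b101001, col=0b1000, row AND col = 0b1000 = 8; 8 == 8 -> filled
(170,121): row=0b10101010, col=0b1111001, row AND col = 0b101000 = 40; 40 != 121 -> empty
(48,26): row=0b110000, col=0b11010, row AND col = 0b10000 = 16; 16 != 26 -> empty
(135,25): row=0b10000111, col=0b11001, row AND col = 0b1 = 1; 1 != 25 -> empty
(146,82): row=0b10010010, col=0b1010010, row AND col = 0b10010 = 18; 18 != 82 -> empty
(163,20): row=0b10100011, col=0b10100, row AND col = 0b0 = 0; 0 != 20 -> empty
(230,4): row=0b11100110, col=0b100, row AND col = 0b100 = 4; 4 == 4 -> filled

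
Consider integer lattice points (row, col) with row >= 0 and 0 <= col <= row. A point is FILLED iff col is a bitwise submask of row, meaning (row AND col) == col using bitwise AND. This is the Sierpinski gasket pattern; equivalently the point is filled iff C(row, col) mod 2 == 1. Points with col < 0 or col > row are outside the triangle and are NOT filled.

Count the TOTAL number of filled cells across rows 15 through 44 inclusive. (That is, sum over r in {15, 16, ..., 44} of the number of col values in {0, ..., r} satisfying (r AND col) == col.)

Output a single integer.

Answer: 276

Derivation:
r15=1111 pc4: +16 =16
r16=10000 pc1: +2 =18
r17=10001 pc2: +4 =22
r18=10010 pc2: +4 =26
r19=10011 pc3: +8 =34
r20=10100 pc2: +4 =38
r21=10101 pc3: +8 =46
r22=10110 pc3: +8 =54
r23=10111 pc4: +16 =70
r24=11000 pc2: +4 =74
r25=11001 pc3: +8 =82
r26=11010 pc3: +8 =90
r27=11011 pc4: +16 =106
r28=11100 pc3: +8 =114
r29=11101 pc4: +16 =130
r30=11110 pc4: +16 =146
r31=11111 pc5: +32 =178
r32=100000 pc1: +2 =180
r33=100001 pc2: +4 =184
r34=100010 pc2: +4 =188
r35=100011 pc3: +8 =196
r36=100100 pc2: +4 =200
r37=100101 pc3: +8 =208
r38=100110 pc3: +8 =216
r39=100111 pc4: +16 =232
r40=101000 pc2: +4 =236
r41=101001 pc3: +8 =244
r42=101010 pc3: +8 =252
r43=101011 pc4: +16 =268
r44=101100 pc3: +8 =276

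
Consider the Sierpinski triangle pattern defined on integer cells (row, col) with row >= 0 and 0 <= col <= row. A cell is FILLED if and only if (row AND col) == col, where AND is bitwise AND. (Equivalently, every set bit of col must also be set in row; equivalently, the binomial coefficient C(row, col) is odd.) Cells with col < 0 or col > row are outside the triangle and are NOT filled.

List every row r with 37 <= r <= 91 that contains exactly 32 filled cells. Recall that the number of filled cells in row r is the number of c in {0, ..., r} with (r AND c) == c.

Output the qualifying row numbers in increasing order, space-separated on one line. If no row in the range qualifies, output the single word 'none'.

Row r has 2^popcount(r) filled cells, so we need popcount(r) = log2(32) = 5.
Scan r = 37..91 and keep those with exactly 5 one-bits:
r=37=100101 popcount=3 -> skip
r=38=100110 popcount=3 -> skip
r=39=100111 popcount=4 -> skip
r=40=101000 popcount=2 -> skip
r=41=101001 popcount=3 -> skip
r=42=101010 popcount=3 -> skip
r=43=101011 popcount=4 -> skip
r=44=101100 popcount=3 -> skip
r=45=101101 popcount=4 -> skip
r=46=101110 popcount=4 -> skip
r=47=101111 popcount=5 -> KEEP
r=48=110000 popcount=2 -> skip
r=49=110001 popcount=3 -> skip
r=50=110010 popcount=3 -> skip
r=51=110011 popcount=4 -> skip
r=52=110100 popcount=3 -> skip
r=53=110101 popcount=4 -> skip
r=54=110110 popcount=4 -> skip
r=55=110111 popcount=5 -> KEEP
r=56=111000 popcount=3 -> skip
r=57=111001 popcount=4 -> skip
r=58=111010 popcount=4 -> skip
r=59=111011 popcount=5 -> KEEP
r=60=111100 popcount=4 -> skip
r=61=111101 popcount=5 -> KEEP
r=62=111110 popcount=5 -> KEEP
r=63=111111 popcount=6 -> skip
r=64=1000000 popcount=1 -> skip
r=65=1000001 popcount=2 -> skip
r=66=1000010 popcount=2 -> skip
r=67=1000011 popcount=3 -> skip
r=68=1000100 popcount=2 -> skip
r=69=1000101 popcount=3 -> skip
r=70=1000110 popcount=3 -> skip
r=71=1000111 popcount=4 -> skip
r=72=1001000 popcount=2 -> skip
r=73=1001001 popcount=3 -> skip
r=74=1001010 popcount=3 -> skip
r=75=1001011 popcount=4 -> skip
r=76=1001100 popcount=3 -> skip
r=77=1001101 popcount=4 -> skip
r=78=1001110 popcount=4 -> skip
r=79=1001111 popcount=5 -> KEEP
r=80=1010000 popcount=2 -> skip
r=81=1010001 popcount=3 -> skip
r=82=1010010 popcount=3 -> skip
r=83=1010011 popcount=4 -> skip
r=84=1010100 popcount=3 -> skip
r=85=1010101 popcount=4 -> skip
r=86=1010110 popcount=4 -> skip
r=87=1010111 popcount=5 -> KEEP
r=88=1011000 popcount=3 -> skip
r=89=1011001 popcount=4 -> skip
r=90=1011010 popcount=4 -> skip
r=91=1011011 popcount=5 -> KEEP
Kept rows: 47 55 59 61 62 79 87 91

Answer: 47 55 59 61 62 79 87 91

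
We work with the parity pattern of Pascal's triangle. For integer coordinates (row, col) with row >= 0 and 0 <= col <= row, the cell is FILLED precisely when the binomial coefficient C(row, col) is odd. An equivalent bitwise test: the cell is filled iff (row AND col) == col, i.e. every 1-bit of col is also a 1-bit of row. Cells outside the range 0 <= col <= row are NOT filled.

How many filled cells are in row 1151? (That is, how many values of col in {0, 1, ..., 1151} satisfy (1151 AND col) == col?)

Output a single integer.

Answer: 256

Derivation:
1151 in binary = 10001111111
popcount(1151) = number of 1-bits in 10001111111 = 8
A col c satisfies (1151 AND c) == c iff every set bit of c is also set in 1151; each of the 8 set bits of 1151 can independently be on or off in c.
count = 2^8 = 256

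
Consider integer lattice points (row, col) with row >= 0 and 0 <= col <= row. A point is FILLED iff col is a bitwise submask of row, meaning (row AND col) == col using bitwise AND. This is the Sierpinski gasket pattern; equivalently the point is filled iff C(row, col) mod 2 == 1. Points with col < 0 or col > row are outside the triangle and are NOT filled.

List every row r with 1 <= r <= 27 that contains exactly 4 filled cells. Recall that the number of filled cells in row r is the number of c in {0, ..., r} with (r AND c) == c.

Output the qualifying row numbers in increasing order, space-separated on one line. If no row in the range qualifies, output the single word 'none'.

Answer: 3 5 6 9 10 12 17 18 20 24

Derivation:
Row r has 2^popcount(r) filled cells, so we need popcount(r) = log2(4) = 2.
Scan r = 1..27 and keep those with exactly 2 one-bits:
r=1=1 popcount=1 -> skip
r=2=10 popcount=1 -> skip
r=3=11 popcount=2 -> KEEP
r=4=100 popcount=1 -> skip
r=5=101 popcount=2 -> KEEP
r=6=110 popcount=2 -> KEEP
r=7=111 popcount=3 -> skip
r=8=1000 popcount=1 -> skip
r=9=1001 popcount=2 -> KEEP
r=10=1010 popcount=2 -> KEEP
r=11=1011 popcount=3 -> skip
r=12=1100 popcount=2 -> KEEP
r=13=1101 popcount=3 -> skip
r=14=1110 popcount=3 -> skip
r=15=1111 popcount=4 -> skip
r=16=10000 popcount=1 -> skip
r=17=10001 popcount=2 -> KEEP
r=18=10010 popcount=2 -> KEEP
r=19=10011 popcount=3 -> skip
r=20=10100 popcount=2 -> KEEP
r=21=10101 popcount=3 -> skip
r=22=10110 popcount=3 -> skip
r=23=10111 popcount=4 -> skip
r=24=11000 popcount=2 -> KEEP
r=25=11001 popcount=3 -> skip
r=26=11010 popcount=3 -> skip
r=27=11011 popcount=4 -> skip
Kept rows: 3 5 6 9 10 12 17 18 20 24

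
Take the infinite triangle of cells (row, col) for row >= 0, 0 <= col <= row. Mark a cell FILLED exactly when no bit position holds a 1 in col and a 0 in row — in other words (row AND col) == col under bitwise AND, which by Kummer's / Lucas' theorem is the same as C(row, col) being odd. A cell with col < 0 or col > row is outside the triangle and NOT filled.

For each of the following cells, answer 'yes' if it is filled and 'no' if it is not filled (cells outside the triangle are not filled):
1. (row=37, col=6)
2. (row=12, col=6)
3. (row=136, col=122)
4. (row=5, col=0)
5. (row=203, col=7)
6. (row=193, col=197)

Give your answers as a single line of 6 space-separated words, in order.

Answer: no no no yes no no

Derivation:
(37,6): row=0b100101, col=0b110, row AND col = 0b100 = 4; 4 != 6 -> empty
(12,6): row=0b1100, col=0b110, row AND col = 0b100 = 4; 4 != 6 -> empty
(136,122): row=0b10001000, col=0b1111010, row AND col = 0b1000 = 8; 8 != 122 -> empty
(5,0): row=0b101, col=0b0, row AND col = 0b0 = 0; 0 == 0 -> filled
(203,7): row=0b11001011, col=0b111, row AND col = 0b11 = 3; 3 != 7 -> empty
(193,197): col outside [0, 193] -> not filled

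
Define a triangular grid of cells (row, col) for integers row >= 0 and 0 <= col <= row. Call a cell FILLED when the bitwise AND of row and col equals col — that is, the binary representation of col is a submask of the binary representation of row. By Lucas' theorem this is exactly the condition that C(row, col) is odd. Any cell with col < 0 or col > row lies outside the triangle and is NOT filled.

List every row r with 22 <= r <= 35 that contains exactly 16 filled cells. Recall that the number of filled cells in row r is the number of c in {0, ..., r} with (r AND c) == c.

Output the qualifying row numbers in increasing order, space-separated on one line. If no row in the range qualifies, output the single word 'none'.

Answer: 23 27 29 30

Derivation:
Row r has 2^popcount(r) filled cells, so we need popcount(r) = log2(16) = 4.
Scan r = 22..35 and keep those with exactly 4 one-bits:
r=22=10110 popcount=3 -> skip
r=23=10111 popcount=4 -> KEEP
r=24=11000 popcount=2 -> skip
r=25=11001 popcount=3 -> skip
r=26=11010 popcount=3 -> skip
r=27=11011 popcount=4 -> KEEP
r=28=11100 popcount=3 -> skip
r=29=11101 popcount=4 -> KEEP
r=30=11110 popcount=4 -> KEEP
r=31=11111 popcount=5 -> skip
r=32=100000 popcount=1 -> skip
r=33=100001 popcount=2 -> skip
r=34=100010 popcount=2 -> skip
r=35=100011 popcount=3 -> skip
Kept rows: 23 27 29 30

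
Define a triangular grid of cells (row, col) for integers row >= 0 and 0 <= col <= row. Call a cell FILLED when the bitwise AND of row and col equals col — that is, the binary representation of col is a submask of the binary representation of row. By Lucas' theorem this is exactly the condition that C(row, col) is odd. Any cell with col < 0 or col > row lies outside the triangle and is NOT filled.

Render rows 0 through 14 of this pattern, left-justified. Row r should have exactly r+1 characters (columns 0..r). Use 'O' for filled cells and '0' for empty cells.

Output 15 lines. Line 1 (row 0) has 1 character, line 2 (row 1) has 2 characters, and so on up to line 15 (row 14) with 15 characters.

r0=0: O
r1=1: OO
r2=10: O0O
r3=11: OOOO
r4=100: O000O
r5=101: OO00OO
r6=110: O0O0O0O
r7=111: OOOOOOOO
r8=1000: O0000000O
r9=1001: OO000000OO
r10=1010: O0O00000O0O
r11=1011: OOOO0000OOOO
r12=1100: O000O000O000O
r13=1101: OO00OO00OO00OO
r14=1110: O0O0O0O0O0O0O0O

Answer: O
OO
O0O
OOOO
O000O
OO00OO
O0O0O0O
OOOOOOOO
O0000000O
OO000000OO
O0O00000O0O
OOOO0000OOOO
O000O000O000O
OO00OO00OO00OO
O0O0O0O0O0O0O0O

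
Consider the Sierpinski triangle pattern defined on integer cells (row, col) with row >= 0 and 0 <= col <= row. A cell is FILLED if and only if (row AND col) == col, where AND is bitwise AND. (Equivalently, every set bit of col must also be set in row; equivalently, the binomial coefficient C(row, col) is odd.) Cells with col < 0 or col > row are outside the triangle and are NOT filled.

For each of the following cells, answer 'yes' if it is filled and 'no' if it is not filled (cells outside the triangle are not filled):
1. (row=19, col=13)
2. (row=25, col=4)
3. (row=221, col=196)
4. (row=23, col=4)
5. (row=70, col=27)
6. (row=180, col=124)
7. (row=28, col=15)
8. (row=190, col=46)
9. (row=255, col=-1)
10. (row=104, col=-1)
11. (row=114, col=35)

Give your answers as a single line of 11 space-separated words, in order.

Answer: no no yes yes no no no yes no no no

Derivation:
(19,13): row=0b10011, col=0b1101, row AND col = 0b1 = 1; 1 != 13 -> empty
(25,4): row=0b11001, col=0b100, row AND col = 0b0 = 0; 0 != 4 -> empty
(221,196): row=0b11011101, col=0b11000100, row AND col = 0b11000100 = 196; 196 == 196 -> filled
(23,4): row=0b10111, col=0b100, row AND col = 0b100 = 4; 4 == 4 -> filled
(70,27): row=0b1000110, col=0b11011, row AND col = 0b10 = 2; 2 != 27 -> empty
(180,124): row=0b10110100, col=0b1111100, row AND col = 0b110100 = 52; 52 != 124 -> empty
(28,15): row=0b11100, col=0b1111, row AND col = 0b1100 = 12; 12 != 15 -> empty
(190,46): row=0b10111110, col=0b101110, row AND col = 0b101110 = 46; 46 == 46 -> filled
(255,-1): col outside [0, 255] -> not filled
(104,-1): col outside [0, 104] -> not filled
(114,35): row=0b1110010, col=0b100011, row AND col = 0b100010 = 34; 34 != 35 -> empty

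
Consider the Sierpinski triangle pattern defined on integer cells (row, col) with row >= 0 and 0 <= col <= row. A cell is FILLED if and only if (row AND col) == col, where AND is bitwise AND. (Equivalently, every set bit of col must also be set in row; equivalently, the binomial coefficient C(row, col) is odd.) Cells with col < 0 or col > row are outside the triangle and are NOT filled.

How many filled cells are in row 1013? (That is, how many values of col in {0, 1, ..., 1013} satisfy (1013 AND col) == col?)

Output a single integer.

1013 in binary = 1111110101
popcount(1013) = number of 1-bits in 1111110101 = 8
A col c satisfies (1013 AND c) == c iff every set bit of c is also set in 1013; each of the 8 set bits of 1013 can independently be on or off in c.
count = 2^8 = 256

Answer: 256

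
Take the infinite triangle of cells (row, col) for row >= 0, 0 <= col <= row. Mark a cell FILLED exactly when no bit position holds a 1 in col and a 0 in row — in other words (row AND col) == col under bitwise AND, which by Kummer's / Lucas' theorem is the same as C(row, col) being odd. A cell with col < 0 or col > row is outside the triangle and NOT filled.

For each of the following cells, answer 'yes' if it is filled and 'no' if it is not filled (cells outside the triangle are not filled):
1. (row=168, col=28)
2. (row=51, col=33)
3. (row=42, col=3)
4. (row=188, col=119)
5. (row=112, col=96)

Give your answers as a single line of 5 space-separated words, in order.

(168,28): row=0b10101000, col=0b11100, row AND col = 0b1000 = 8; 8 != 28 -> empty
(51,33): row=0b110011, col=0b100001, row AND col = 0b100001 = 33; 33 == 33 -> filled
(42,3): row=0b101010, col=0b11, row AND col = 0b10 = 2; 2 != 3 -> empty
(188,119): row=0b10111100, col=0b1110111, row AND col = 0b110100 = 52; 52 != 119 -> empty
(112,96): row=0b1110000, col=0b1100000, row AND col = 0b1100000 = 96; 96 == 96 -> filled

Answer: no yes no no yes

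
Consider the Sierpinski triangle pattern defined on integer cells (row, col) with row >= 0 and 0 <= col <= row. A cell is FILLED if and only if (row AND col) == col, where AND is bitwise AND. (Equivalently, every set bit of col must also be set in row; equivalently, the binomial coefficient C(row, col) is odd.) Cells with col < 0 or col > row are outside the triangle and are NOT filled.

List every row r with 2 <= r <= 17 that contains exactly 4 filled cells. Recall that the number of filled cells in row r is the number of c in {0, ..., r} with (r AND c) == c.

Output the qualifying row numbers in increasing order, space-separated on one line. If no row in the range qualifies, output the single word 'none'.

Answer: 3 5 6 9 10 12 17

Derivation:
Row r has 2^popcount(r) filled cells, so we need popcount(r) = log2(4) = 2.
Scan r = 2..17 and keep those with exactly 2 one-bits:
r=2=10 popcount=1 -> skip
r=3=11 popcount=2 -> KEEP
r=4=100 popcount=1 -> skip
r=5=101 popcount=2 -> KEEP
r=6=110 popcount=2 -> KEEP
r=7=111 popcount=3 -> skip
r=8=1000 popcount=1 -> skip
r=9=1001 popcount=2 -> KEEP
r=10=1010 popcount=2 -> KEEP
r=11=1011 popcount=3 -> skip
r=12=1100 popcount=2 -> KEEP
r=13=1101 popcount=3 -> skip
r=14=1110 popcount=3 -> skip
r=15=1111 popcount=4 -> skip
r=16=10000 popcount=1 -> skip
r=17=10001 popcount=2 -> KEEP
Kept rows: 3 5 6 9 10 12 17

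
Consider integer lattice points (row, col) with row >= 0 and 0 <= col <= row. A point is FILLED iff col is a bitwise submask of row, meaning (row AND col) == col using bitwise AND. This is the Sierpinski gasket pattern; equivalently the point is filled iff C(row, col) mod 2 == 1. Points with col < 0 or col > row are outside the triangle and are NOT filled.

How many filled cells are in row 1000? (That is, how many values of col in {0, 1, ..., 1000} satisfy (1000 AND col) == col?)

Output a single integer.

Answer: 64

Derivation:
1000 in binary = 1111101000
popcount(1000) = number of 1-bits in 1111101000 = 6
A col c satisfies (1000 AND c) == c iff every set bit of c is also set in 1000; each of the 6 set bits of 1000 can independently be on or off in c.
count = 2^6 = 64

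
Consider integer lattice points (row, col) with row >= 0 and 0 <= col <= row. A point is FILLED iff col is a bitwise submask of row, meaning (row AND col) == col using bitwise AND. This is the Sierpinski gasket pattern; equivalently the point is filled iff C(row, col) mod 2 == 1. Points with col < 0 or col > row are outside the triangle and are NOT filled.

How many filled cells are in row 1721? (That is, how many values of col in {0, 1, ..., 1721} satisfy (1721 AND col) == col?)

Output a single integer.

1721 in binary = 11010111001
popcount(1721) = number of 1-bits in 11010111001 = 7
A col c satisfies (1721 AND c) == c iff every set bit of c is also set in 1721; each of the 7 set bits of 1721 can independently be on or off in c.
count = 2^7 = 128

Answer: 128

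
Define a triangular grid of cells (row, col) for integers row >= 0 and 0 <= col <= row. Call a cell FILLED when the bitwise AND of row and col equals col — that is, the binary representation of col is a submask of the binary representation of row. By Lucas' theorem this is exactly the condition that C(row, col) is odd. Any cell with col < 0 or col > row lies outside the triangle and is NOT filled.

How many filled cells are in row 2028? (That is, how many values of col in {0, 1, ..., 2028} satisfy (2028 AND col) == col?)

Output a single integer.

Answer: 256

Derivation:
2028 in binary = 11111101100
popcount(2028) = number of 1-bits in 11111101100 = 8
A col c satisfies (2028 AND c) == c iff every set bit of c is also set in 2028; each of the 8 set bits of 2028 can independently be on or off in c.
count = 2^8 = 256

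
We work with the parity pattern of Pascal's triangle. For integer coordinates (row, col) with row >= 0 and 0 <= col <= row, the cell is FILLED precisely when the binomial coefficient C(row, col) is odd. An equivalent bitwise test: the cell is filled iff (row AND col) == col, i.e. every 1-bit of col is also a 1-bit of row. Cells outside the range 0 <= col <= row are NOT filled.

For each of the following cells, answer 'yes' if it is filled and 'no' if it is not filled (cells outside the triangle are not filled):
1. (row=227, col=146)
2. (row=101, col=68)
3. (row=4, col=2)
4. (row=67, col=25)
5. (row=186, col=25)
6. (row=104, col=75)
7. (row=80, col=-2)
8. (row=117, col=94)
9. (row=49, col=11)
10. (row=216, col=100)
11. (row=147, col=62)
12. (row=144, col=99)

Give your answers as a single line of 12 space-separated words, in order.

Answer: no yes no no no no no no no no no no

Derivation:
(227,146): row=0b11100011, col=0b10010010, row AND col = 0b10000010 = 130; 130 != 146 -> empty
(101,68): row=0b1100101, col=0b1000100, row AND col = 0b1000100 = 68; 68 == 68 -> filled
(4,2): row=0b100, col=0b10, row AND col = 0b0 = 0; 0 != 2 -> empty
(67,25): row=0b1000011, col=0b11001, row AND col = 0b1 = 1; 1 != 25 -> empty
(186,25): row=0b10111010, col=0b11001, row AND col = 0b11000 = 24; 24 != 25 -> empty
(104,75): row=0b1101000, col=0b1001011, row AND col = 0b1001000 = 72; 72 != 75 -> empty
(80,-2): col outside [0, 80] -> not filled
(117,94): row=0b1110101, col=0b1011110, row AND col = 0b1010100 = 84; 84 != 94 -> empty
(49,11): row=0b110001, col=0b1011, row AND col = 0b1 = 1; 1 != 11 -> empty
(216,100): row=0b11011000, col=0b1100100, row AND col = 0b1000000 = 64; 64 != 100 -> empty
(147,62): row=0b10010011, col=0b111110, row AND col = 0b10010 = 18; 18 != 62 -> empty
(144,99): row=0b10010000, col=0b1100011, row AND col = 0b0 = 0; 0 != 99 -> empty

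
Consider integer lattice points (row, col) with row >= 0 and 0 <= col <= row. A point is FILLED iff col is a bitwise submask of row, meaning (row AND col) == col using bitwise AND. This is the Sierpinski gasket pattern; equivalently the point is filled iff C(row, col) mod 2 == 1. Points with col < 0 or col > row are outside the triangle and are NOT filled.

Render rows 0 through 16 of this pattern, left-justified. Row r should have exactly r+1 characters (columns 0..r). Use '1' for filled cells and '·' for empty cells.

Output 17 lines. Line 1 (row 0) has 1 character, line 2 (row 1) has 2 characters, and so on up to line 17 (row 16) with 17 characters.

r0=0: 1
r1=1: 11
r2=10: 1·1
r3=11: 1111
r4=100: 1···1
r5=101: 11··11
r6=110: 1·1·1·1
r7=111: 11111111
r8=1000: 1·······1
r9=1001: 11······11
r10=1010: 1·1·····1·1
r11=1011: 1111····1111
r12=1100: 1···1···1···1
r13=1101: 11··11··11··11
r14=1110: 1·1·1·1·1·1·1·1
r15=1111: 1111111111111111
r16=10000: 1···············1

Answer: 1
11
1·1
1111
1···1
11··11
1·1·1·1
11111111
1·······1
11······11
1·1·····1·1
1111····1111
1···1···1···1
11··11··11··11
1·1·1·1·1·1·1·1
1111111111111111
1···············1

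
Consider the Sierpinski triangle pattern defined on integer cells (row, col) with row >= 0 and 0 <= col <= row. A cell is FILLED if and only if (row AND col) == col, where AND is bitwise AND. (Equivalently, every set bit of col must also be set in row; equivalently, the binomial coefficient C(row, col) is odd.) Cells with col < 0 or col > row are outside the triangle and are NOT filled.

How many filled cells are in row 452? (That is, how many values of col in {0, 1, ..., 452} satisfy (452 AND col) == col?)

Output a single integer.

Answer: 16

Derivation:
452 in binary = 111000100
popcount(452) = number of 1-bits in 111000100 = 4
A col c satisfies (452 AND c) == c iff every set bit of c is also set in 452; each of the 4 set bits of 452 can independently be on or off in c.
count = 2^4 = 16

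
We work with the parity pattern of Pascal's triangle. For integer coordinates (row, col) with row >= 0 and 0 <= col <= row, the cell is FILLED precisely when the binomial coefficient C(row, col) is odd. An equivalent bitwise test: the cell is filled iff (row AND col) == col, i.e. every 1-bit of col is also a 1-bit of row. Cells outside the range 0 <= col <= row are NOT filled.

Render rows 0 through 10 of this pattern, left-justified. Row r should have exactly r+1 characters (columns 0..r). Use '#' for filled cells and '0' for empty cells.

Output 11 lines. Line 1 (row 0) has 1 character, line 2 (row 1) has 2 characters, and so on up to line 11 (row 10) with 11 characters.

Answer: #
##
#0#
####
#000#
##00##
#0#0#0#
########
#0000000#
##000000##
#0#00000#0#

Derivation:
r0=0: #
r1=1: ##
r2=10: #0#
r3=11: ####
r4=100: #000#
r5=101: ##00##
r6=110: #0#0#0#
r7=111: ########
r8=1000: #0000000#
r9=1001: ##000000##
r10=1010: #0#00000#0#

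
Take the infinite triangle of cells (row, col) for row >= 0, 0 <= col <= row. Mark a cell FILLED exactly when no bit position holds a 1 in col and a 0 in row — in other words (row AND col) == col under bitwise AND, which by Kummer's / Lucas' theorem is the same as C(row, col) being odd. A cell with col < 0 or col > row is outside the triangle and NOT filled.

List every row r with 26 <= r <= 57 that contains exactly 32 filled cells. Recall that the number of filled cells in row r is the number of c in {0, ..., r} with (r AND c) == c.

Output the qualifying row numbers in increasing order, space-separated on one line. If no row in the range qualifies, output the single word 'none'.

Row r has 2^popcount(r) filled cells, so we need popcount(r) = log2(32) = 5.
Scan r = 26..57 and keep those with exactly 5 one-bits:
r=26=11010 popcount=3 -> skip
r=27=11011 popcount=4 -> skip
r=28=11100 popcount=3 -> skip
r=29=11101 popcount=4 -> skip
r=30=11110 popcount=4 -> skip
r=31=11111 popcount=5 -> KEEP
r=32=100000 popcount=1 -> skip
r=33=100001 popcount=2 -> skip
r=34=100010 popcount=2 -> skip
r=35=100011 popcount=3 -> skip
r=36=100100 popcount=2 -> skip
r=37=100101 popcount=3 -> skip
r=38=100110 popcount=3 -> skip
r=39=100111 popcount=4 -> skip
r=40=101000 popcount=2 -> skip
r=41=101001 popcount=3 -> skip
r=42=101010 popcount=3 -> skip
r=43=101011 popcount=4 -> skip
r=44=101100 popcount=3 -> skip
r=45=101101 popcount=4 -> skip
r=46=101110 popcount=4 -> skip
r=47=101111 popcount=5 -> KEEP
r=48=110000 popcount=2 -> skip
r=49=110001 popcount=3 -> skip
r=50=110010 popcount=3 -> skip
r=51=110011 popcount=4 -> skip
r=52=110100 popcount=3 -> skip
r=53=110101 popcount=4 -> skip
r=54=110110 popcount=4 -> skip
r=55=110111 popcount=5 -> KEEP
r=56=111000 popcount=3 -> skip
r=57=111001 popcount=4 -> skip
Kept rows: 31 47 55

Answer: 31 47 55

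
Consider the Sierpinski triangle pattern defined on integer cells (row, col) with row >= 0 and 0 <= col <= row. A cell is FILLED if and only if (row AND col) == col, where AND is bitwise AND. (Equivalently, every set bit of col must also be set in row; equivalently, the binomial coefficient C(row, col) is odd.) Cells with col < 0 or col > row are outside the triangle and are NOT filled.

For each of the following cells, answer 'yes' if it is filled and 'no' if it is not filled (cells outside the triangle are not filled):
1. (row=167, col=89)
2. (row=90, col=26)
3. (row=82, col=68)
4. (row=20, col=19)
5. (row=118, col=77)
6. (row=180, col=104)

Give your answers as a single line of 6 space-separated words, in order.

Answer: no yes no no no no

Derivation:
(167,89): row=0b10100111, col=0b1011001, row AND col = 0b1 = 1; 1 != 89 -> empty
(90,26): row=0b1011010, col=0b11010, row AND col = 0b11010 = 26; 26 == 26 -> filled
(82,68): row=0b1010010, col=0b1000100, row AND col = 0b1000000 = 64; 64 != 68 -> empty
(20,19): row=0b10100, col=0b10011, row AND col = 0b10000 = 16; 16 != 19 -> empty
(118,77): row=0b1110110, col=0b1001101, row AND col = 0b1000100 = 68; 68 != 77 -> empty
(180,104): row=0b10110100, col=0b1101000, row AND col = 0b100000 = 32; 32 != 104 -> empty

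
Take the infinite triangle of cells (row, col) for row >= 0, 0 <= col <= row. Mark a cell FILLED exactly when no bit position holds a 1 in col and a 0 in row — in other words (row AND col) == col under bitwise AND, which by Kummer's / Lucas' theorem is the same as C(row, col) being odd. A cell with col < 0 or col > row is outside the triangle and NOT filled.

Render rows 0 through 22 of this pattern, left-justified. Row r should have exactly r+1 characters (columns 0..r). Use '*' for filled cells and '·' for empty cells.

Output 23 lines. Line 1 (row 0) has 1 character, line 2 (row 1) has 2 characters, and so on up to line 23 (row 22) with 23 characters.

Answer: *
**
*·*
****
*···*
**··**
*·*·*·*
********
*·······*
**······**
*·*·····*·*
****····****
*···*···*···*
**··**··**··**
*·*·*·*·*·*·*·*
****************
*···············*
**··············**
*·*·············*·*
****············****
*···*···········*···*
**··**··········**··**
*·*·*·*·········*·*·*·*

Derivation:
r0=0: *
r1=1: **
r2=10: *·*
r3=11: ****
r4=100: *···*
r5=101: **··**
r6=110: *·*·*·*
r7=111: ********
r8=1000: *·······*
r9=1001: **······**
r10=1010: *·*·····*·*
r11=1011: ****····****
r12=1100: *···*···*···*
r13=1101: **··**··**··**
r14=1110: *·*·*·*·*·*·*·*
r15=1111: ****************
r16=10000: *···············*
r17=10001: **··············**
r18=10010: *·*·············*·*
r19=10011: ****············****
r20=10100: *···*···········*···*
r21=10101: **··**··········**··**
r22=10110: *·*·*·*·········*·*·*·*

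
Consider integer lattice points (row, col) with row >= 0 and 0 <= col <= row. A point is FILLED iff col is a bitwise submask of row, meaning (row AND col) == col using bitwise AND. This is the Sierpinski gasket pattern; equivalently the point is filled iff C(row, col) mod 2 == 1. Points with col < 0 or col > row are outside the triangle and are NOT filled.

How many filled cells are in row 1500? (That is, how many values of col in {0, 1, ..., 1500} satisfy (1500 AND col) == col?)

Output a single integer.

Answer: 128

Derivation:
1500 in binary = 10111011100
popcount(1500) = number of 1-bits in 10111011100 = 7
A col c satisfies (1500 AND c) == c iff every set bit of c is also set in 1500; each of the 7 set bits of 1500 can independently be on or off in c.
count = 2^7 = 128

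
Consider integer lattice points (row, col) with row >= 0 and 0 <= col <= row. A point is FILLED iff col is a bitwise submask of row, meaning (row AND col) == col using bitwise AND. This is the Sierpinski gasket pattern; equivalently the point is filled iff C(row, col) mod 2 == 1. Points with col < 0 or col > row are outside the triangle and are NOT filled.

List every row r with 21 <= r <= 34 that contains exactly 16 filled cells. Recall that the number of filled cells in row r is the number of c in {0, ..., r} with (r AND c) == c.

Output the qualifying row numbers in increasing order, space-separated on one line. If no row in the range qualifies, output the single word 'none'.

Row r has 2^popcount(r) filled cells, so we need popcount(r) = log2(16) = 4.
Scan r = 21..34 and keep those with exactly 4 one-bits:
r=21=10101 popcount=3 -> skip
r=22=10110 popcount=3 -> skip
r=23=10111 popcount=4 -> KEEP
r=24=11000 popcount=2 -> skip
r=25=11001 popcount=3 -> skip
r=26=11010 popcount=3 -> skip
r=27=11011 popcount=4 -> KEEP
r=28=11100 popcount=3 -> skip
r=29=11101 popcount=4 -> KEEP
r=30=11110 popcount=4 -> KEEP
r=31=11111 popcount=5 -> skip
r=32=100000 popcount=1 -> skip
r=33=100001 popcount=2 -> skip
r=34=100010 popcount=2 -> skip
Kept rows: 23 27 29 30

Answer: 23 27 29 30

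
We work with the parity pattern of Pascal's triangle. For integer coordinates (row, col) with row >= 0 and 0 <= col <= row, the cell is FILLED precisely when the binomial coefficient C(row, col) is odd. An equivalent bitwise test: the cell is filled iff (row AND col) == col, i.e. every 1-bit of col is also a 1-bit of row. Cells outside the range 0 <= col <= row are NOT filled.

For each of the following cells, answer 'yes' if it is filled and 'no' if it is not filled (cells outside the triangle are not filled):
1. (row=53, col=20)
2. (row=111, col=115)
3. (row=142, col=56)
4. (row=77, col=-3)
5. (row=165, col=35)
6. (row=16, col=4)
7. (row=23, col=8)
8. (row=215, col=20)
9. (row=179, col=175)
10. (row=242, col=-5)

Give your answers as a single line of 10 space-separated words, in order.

Answer: yes no no no no no no yes no no

Derivation:
(53,20): row=0b110101, col=0b10100, row AND col = 0b10100 = 20; 20 == 20 -> filled
(111,115): col outside [0, 111] -> not filled
(142,56): row=0b10001110, col=0b111000, row AND col = 0b1000 = 8; 8 != 56 -> empty
(77,-3): col outside [0, 77] -> not filled
(165,35): row=0b10100101, col=0b100011, row AND col = 0b100001 = 33; 33 != 35 -> empty
(16,4): row=0b10000, col=0b100, row AND col = 0b0 = 0; 0 != 4 -> empty
(23,8): row=0b10111, col=0b1000, row AND col = 0b0 = 0; 0 != 8 -> empty
(215,20): row=0b11010111, col=0b10100, row AND col = 0b10100 = 20; 20 == 20 -> filled
(179,175): row=0b10110011, col=0b10101111, row AND col = 0b10100011 = 163; 163 != 175 -> empty
(242,-5): col outside [0, 242] -> not filled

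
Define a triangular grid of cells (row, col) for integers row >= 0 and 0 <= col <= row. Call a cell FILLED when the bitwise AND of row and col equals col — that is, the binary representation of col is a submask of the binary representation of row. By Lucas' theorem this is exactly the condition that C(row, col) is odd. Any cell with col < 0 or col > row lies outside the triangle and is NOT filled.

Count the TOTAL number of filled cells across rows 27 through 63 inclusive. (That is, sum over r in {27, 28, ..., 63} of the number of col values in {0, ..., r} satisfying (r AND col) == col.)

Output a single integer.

r27=11011 pc4: +16 =16
r28=11100 pc3: +8 =24
r29=11101 pc4: +16 =40
r30=11110 pc4: +16 =56
r31=11111 pc5: +32 =88
r32=100000 pc1: +2 =90
r33=100001 pc2: +4 =94
r34=100010 pc2: +4 =98
r35=100011 pc3: +8 =106
r36=100100 pc2: +4 =110
r37=100101 pc3: +8 =118
r38=100110 pc3: +8 =126
r39=100111 pc4: +16 =142
r40=101000 pc2: +4 =146
r41=101001 pc3: +8 =154
r42=101010 pc3: +8 =162
r43=101011 pc4: +16 =178
r44=101100 pc3: +8 =186
r45=101101 pc4: +16 =202
r46=101110 pc4: +16 =218
r47=101111 pc5: +32 =250
r48=110000 pc2: +4 =254
r49=110001 pc3: +8 =262
r50=110010 pc3: +8 =270
r51=110011 pc4: +16 =286
r52=110100 pc3: +8 =294
r53=110101 pc4: +16 =310
r54=110110 pc4: +16 =326
r55=110111 pc5: +32 =358
r56=111000 pc3: +8 =366
r57=111001 pc4: +16 =382
r58=111010 pc4: +16 =398
r59=111011 pc5: +32 =430
r60=111100 pc4: +16 =446
r61=111101 pc5: +32 =478
r62=111110 pc5: +32 =510
r63=111111 pc6: +64 =574

Answer: 574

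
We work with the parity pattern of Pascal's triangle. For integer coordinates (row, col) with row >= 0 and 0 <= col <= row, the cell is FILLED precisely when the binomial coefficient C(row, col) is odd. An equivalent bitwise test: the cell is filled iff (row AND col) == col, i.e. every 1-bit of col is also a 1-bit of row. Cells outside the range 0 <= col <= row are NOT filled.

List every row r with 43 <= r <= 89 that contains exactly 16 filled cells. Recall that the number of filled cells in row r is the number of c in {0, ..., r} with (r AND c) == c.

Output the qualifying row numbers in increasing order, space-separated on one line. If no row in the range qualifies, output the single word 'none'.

Row r has 2^popcount(r) filled cells, so we need popcount(r) = log2(16) = 4.
Scan r = 43..89 and keep those with exactly 4 one-bits:
r=43=101011 popcount=4 -> KEEP
r=44=101100 popcount=3 -> skip
r=45=101101 popcount=4 -> KEEP
r=46=101110 popcount=4 -> KEEP
r=47=101111 popcount=5 -> skip
r=48=110000 popcount=2 -> skip
r=49=110001 popcount=3 -> skip
r=50=110010 popcount=3 -> skip
r=51=110011 popcount=4 -> KEEP
r=52=110100 popcount=3 -> skip
r=53=110101 popcount=4 -> KEEP
r=54=110110 popcount=4 -> KEEP
r=55=110111 popcount=5 -> skip
r=56=111000 popcount=3 -> skip
r=57=111001 popcount=4 -> KEEP
r=58=111010 popcount=4 -> KEEP
r=59=111011 popcount=5 -> skip
r=60=111100 popcount=4 -> KEEP
r=61=111101 popcount=5 -> skip
r=62=111110 popcount=5 -> skip
r=63=111111 popcount=6 -> skip
r=64=1000000 popcount=1 -> skip
r=65=1000001 popcount=2 -> skip
r=66=1000010 popcount=2 -> skip
r=67=1000011 popcount=3 -> skip
r=68=1000100 popcount=2 -> skip
r=69=1000101 popcount=3 -> skip
r=70=1000110 popcount=3 -> skip
r=71=1000111 popcount=4 -> KEEP
r=72=1001000 popcount=2 -> skip
r=73=1001001 popcount=3 -> skip
r=74=1001010 popcount=3 -> skip
r=75=1001011 popcount=4 -> KEEP
r=76=1001100 popcount=3 -> skip
r=77=1001101 popcount=4 -> KEEP
r=78=1001110 popcount=4 -> KEEP
r=79=1001111 popcount=5 -> skip
r=80=1010000 popcount=2 -> skip
r=81=1010001 popcount=3 -> skip
r=82=1010010 popcount=3 -> skip
r=83=1010011 popcount=4 -> KEEP
r=84=1010100 popcount=3 -> skip
r=85=1010101 popcount=4 -> KEEP
r=86=1010110 popcount=4 -> KEEP
r=87=1010111 popcount=5 -> skip
r=88=1011000 popcount=3 -> skip
r=89=1011001 popcount=4 -> KEEP
Kept rows: 43 45 46 51 53 54 57 58 60 71 75 77 78 83 85 86 89

Answer: 43 45 46 51 53 54 57 58 60 71 75 77 78 83 85 86 89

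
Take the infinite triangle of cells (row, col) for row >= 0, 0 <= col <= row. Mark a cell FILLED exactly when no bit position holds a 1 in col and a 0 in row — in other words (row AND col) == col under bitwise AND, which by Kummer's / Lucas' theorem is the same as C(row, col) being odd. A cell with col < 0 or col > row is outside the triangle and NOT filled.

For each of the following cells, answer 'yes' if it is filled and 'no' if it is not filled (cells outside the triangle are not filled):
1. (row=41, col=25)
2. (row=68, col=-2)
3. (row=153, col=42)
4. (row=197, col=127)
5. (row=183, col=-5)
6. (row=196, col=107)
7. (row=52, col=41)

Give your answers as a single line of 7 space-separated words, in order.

(41,25): row=0b101001, col=0b11001, row AND col = 0b1001 = 9; 9 != 25 -> empty
(68,-2): col outside [0, 68] -> not filled
(153,42): row=0b10011001, col=0b101010, row AND col = 0b1000 = 8; 8 != 42 -> empty
(197,127): row=0b11000101, col=0b1111111, row AND col = 0b1000101 = 69; 69 != 127 -> empty
(183,-5): col outside [0, 183] -> not filled
(196,107): row=0b11000100, col=0b1101011, row AND col = 0b1000000 = 64; 64 != 107 -> empty
(52,41): row=0b110100, col=0b101001, row AND col = 0b100000 = 32; 32 != 41 -> empty

Answer: no no no no no no no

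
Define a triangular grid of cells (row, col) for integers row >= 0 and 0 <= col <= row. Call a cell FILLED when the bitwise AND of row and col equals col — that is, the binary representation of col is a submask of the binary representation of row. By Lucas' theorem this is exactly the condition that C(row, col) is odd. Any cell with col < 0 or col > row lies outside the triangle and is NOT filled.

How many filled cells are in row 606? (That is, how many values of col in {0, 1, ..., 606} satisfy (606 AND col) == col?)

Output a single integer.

Answer: 64

Derivation:
606 in binary = 1001011110
popcount(606) = number of 1-bits in 1001011110 = 6
A col c satisfies (606 AND c) == c iff every set bit of c is also set in 606; each of the 6 set bits of 606 can independently be on or off in c.
count = 2^6 = 64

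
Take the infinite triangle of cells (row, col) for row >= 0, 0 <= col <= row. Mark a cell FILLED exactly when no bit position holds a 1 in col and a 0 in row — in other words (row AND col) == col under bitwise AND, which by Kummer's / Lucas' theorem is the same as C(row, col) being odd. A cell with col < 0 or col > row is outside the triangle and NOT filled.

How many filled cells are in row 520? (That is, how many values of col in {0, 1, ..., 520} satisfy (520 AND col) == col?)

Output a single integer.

Answer: 4

Derivation:
520 in binary = 1000001000
popcount(520) = number of 1-bits in 1000001000 = 2
A col c satisfies (520 AND c) == c iff every set bit of c is also set in 520; each of the 2 set bits of 520 can independently be on or off in c.
count = 2^2 = 4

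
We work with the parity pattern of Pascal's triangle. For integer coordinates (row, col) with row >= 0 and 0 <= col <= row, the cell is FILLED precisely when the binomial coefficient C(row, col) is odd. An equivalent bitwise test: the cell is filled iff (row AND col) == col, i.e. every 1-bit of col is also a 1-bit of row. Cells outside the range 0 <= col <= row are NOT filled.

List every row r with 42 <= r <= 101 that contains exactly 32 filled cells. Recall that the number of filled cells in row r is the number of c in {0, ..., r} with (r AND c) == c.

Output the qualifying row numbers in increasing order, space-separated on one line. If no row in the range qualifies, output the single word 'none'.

Answer: 47 55 59 61 62 79 87 91 93 94

Derivation:
Row r has 2^popcount(r) filled cells, so we need popcount(r) = log2(32) = 5.
Scan r = 42..101 and keep those with exactly 5 one-bits:
r=42=101010 popcount=3 -> skip
r=43=101011 popcount=4 -> skip
r=44=101100 popcount=3 -> skip
r=45=101101 popcount=4 -> skip
r=46=101110 popcount=4 -> skip
r=47=101111 popcount=5 -> KEEP
r=48=110000 popcount=2 -> skip
r=49=110001 popcount=3 -> skip
r=50=110010 popcount=3 -> skip
r=51=110011 popcount=4 -> skip
r=52=110100 popcount=3 -> skip
r=53=110101 popcount=4 -> skip
r=54=110110 popcount=4 -> skip
r=55=110111 popcount=5 -> KEEP
r=56=111000 popcount=3 -> skip
r=57=111001 popcount=4 -> skip
r=58=111010 popcount=4 -> skip
r=59=111011 popcount=5 -> KEEP
r=60=111100 popcount=4 -> skip
r=61=111101 popcount=5 -> KEEP
r=62=111110 popcount=5 -> KEEP
r=63=111111 popcount=6 -> skip
r=64=1000000 popcount=1 -> skip
r=65=1000001 popcount=2 -> skip
r=66=1000010 popcount=2 -> skip
r=67=1000011 popcount=3 -> skip
r=68=1000100 popcount=2 -> skip
r=69=1000101 popcount=3 -> skip
r=70=1000110 popcount=3 -> skip
r=71=1000111 popcount=4 -> skip
r=72=1001000 popcount=2 -> skip
r=73=1001001 popcount=3 -> skip
r=74=1001010 popcount=3 -> skip
r=75=1001011 popcount=4 -> skip
r=76=1001100 popcount=3 -> skip
r=77=1001101 popcount=4 -> skip
r=78=1001110 popcount=4 -> skip
r=79=1001111 popcount=5 -> KEEP
r=80=1010000 popcount=2 -> skip
r=81=1010001 popcount=3 -> skip
r=82=1010010 popcount=3 -> skip
r=83=1010011 popcount=4 -> skip
r=84=1010100 popcount=3 -> skip
r=85=1010101 popcount=4 -> skip
r=86=1010110 popcount=4 -> skip
r=87=1010111 popcount=5 -> KEEP
r=88=1011000 popcount=3 -> skip
r=89=1011001 popcount=4 -> skip
r=90=1011010 popcount=4 -> skip
r=91=1011011 popcount=5 -> KEEP
r=92=1011100 popcount=4 -> skip
r=93=1011101 popcount=5 -> KEEP
r=94=1011110 popcount=5 -> KEEP
r=95=1011111 popcount=6 -> skip
r=96=1100000 popcount=2 -> skip
r=97=1100001 popcount=3 -> skip
r=98=1100010 popcount=3 -> skip
r=99=1100011 popcount=4 -> skip
r=100=1100100 popcount=3 -> skip
r=101=1100101 popcount=4 -> skip
Kept rows: 47 55 59 61 62 79 87 91 93 94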